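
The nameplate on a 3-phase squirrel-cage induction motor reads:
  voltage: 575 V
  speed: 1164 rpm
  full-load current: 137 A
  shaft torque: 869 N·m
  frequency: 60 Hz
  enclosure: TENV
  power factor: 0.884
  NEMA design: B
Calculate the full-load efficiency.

87.8 %

ω = 2π × 1164/60 = 121.9 rad/s; P_out = τω = 869 × 121.9 = 105931 W
P_in = √3·V_L·I_L·cosφ = 1.732 × 575 × 137 × 0.884 = 120611 W
η = P_out / P_in = 105931 / 120611 = 0.878 = 87.8%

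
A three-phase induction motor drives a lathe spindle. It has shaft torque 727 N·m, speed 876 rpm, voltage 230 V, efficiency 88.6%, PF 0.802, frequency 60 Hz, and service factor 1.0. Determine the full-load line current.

236 A

ω = 2π×876/60 = 91.73 rad/s; P_out = τω = 727 × 91.73 = 66688 W
P_in = P_out / η = 66688 / 0.886 = 75269 W
I_L = P_in / (√3·V_L·cosφ) = 75269 / (1.732 × 230 × 0.802) = 236 A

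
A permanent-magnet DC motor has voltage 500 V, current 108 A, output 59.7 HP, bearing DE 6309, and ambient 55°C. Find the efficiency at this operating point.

82.5 %

P_out = 59.7 × 746 = 44536 W
P_in = V·I = 500 × 108 = 54000 W
η = P_out / P_in = 44536 / 54000 = 0.825 = 82.5%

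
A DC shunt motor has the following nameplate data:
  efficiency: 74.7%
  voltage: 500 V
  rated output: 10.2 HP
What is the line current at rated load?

20.4 A

P_out = 10.2 × 746 = 7609 W
P_in = P_out / η = 7609 / 0.747 = 10186 W
I = P_in / V = 10186 / 500 = 20.4 A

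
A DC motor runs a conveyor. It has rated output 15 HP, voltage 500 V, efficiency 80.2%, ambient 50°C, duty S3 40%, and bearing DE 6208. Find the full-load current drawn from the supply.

P_out = 15 × 746 = 11190 W
P_in = P_out / η = 11190 / 0.802 = 13953 W
I = P_in / V = 13953 / 500 = 27.9 A

27.9 A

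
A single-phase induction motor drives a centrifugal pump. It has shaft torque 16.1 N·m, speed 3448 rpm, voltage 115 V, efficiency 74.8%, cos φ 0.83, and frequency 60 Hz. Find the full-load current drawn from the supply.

ω = 2π×3448/60 = 361.1 rad/s; P_out = τω = 16.1 × 361.1 = 5814 W
P_in = P_out / η = 5814 / 0.748 = 7773 W
I = P_in / (V·cosφ) = 7773 / (115 × 0.83) = 81.4 A

81.4 A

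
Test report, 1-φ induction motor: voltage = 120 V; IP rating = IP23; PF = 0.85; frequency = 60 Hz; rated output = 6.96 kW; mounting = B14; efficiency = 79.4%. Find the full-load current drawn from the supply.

85.9 A

P_out = 6.96 kW = 6960 W
P_in = P_out / η = 6960 / 0.794 = 8766 W
I = P_in / (V·cosφ) = 8766 / (120 × 0.85) = 85.9 A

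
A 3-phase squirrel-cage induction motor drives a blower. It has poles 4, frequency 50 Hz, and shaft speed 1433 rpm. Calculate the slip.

n_s = 120f/p = 120×50/4 = 1500 rpm
s = (n_s − n)/n_s = (1500 − 1433)/1500 = 0.0447

4.47 %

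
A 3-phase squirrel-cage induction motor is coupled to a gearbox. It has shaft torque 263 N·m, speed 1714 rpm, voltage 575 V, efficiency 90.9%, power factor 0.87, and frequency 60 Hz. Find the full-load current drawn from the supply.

59.9 A

ω = 2π×1714/60 = 179.5 rad/s; P_out = τω = 263 × 179.5 = 47209 W
P_in = P_out / η = 47209 / 0.909 = 51935 W
I_L = P_in / (√3·V_L·cosφ) = 51935 / (1.732 × 575 × 0.87) = 59.9 A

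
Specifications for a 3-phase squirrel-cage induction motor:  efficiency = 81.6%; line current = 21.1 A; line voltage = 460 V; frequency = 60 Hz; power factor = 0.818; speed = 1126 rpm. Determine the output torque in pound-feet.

P_in = √3·V·I·cosφ = 1.732 × 460 × 21.1 × 0.818 = 13751 W
P_out = η·P_in = 0.816 × 13751 = 11221 W
n = 1126 rpm
ω = 2π×1126/60 = 117.9 rad/s
τ = P_out/ω = 11221/117.9 = 95.17 N·m
In lb·ft: 95.17/1.356 = 70.2 lb·ft

70.2 lb·ft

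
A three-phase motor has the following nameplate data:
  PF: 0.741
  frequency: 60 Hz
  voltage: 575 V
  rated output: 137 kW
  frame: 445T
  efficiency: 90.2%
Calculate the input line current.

P_out = 137 kW = 137000 W
P_in = P_out / η = 137000 / 0.902 = 151885 W
I_L = P_in / (√3·V_L·cosφ) = 151885 / (1.732 × 575 × 0.741) = 206 A

206 A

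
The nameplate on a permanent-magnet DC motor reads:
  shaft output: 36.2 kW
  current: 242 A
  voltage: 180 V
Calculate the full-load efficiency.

83.1 %

P_out = 36.2 kW = 36200 W
P_in = V·I = 180 × 242 = 43560 W
η = P_out / P_in = 36200 / 43560 = 0.831 = 83.1%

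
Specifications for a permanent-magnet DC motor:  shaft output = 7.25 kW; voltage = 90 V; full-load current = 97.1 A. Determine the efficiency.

P_out = 7.25 kW = 7250 W
P_in = V·I = 90 × 97.1 = 8739 W
η = P_out / P_in = 7250 / 8739 = 0.830 = 83.0%

83.0 %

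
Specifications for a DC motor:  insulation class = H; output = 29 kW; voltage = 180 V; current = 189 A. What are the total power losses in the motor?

P_in = V·I = 180×189 = 34020 W
P_out = 29000 W
Losses = P_in − P_out = 34020 − 29000 = 5020 W

5.02 kW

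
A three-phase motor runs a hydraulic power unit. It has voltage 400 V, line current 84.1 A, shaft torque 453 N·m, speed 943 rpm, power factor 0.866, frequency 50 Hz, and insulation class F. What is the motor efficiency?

88.7 %

ω = 2π × 943/60 = 98.75 rad/s; P_out = τω = 453 × 98.75 = 44734 W
P_in = √3·V_L·I_L·cosφ = 1.732 × 400 × 84.1 × 0.866 = 50457 W
η = P_out / P_in = 44734 / 50457 = 0.887 = 88.7%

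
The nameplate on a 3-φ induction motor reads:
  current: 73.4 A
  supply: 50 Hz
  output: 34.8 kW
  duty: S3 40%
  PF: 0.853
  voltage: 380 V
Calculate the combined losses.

6410 W

P_in = √3·V·I·cosφ = 1.732×380×73.4×0.853 = 41208 W
P_out = 34800 W
Losses = P_in − P_out = 41208 − 34800 = 6408 W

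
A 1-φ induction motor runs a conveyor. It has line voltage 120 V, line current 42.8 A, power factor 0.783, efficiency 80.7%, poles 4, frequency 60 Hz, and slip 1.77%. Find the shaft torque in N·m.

17.5 N·m

P_in = V·I·cosφ = 120 × 42.8 × 0.783 = 4021 W
P_out = η·P_in = 0.807 × 4021 = 3245 W
n_s = 120×60/4 = 1800 rpm; n = 1800×(1−0.0177) = 1768 rpm
ω = 2π×1768/60 = 185.1 rad/s
τ = P_out/ω = 3245/185.1 = 17.5 N·m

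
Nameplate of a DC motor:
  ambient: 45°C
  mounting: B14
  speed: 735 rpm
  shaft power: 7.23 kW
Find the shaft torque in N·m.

93.9 N·m

ω = 2π × 735/60 = 76.97 rad/s
τ = P/ω = 7230/76.97 = 93.9 N·m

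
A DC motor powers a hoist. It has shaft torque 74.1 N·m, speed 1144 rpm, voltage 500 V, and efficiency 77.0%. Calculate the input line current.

23.1 A

ω = 2π×1144/60 = 119.8 rad/s; P_out = τω = 74.1 × 119.8 = 8877 W
P_in = P_out / η = 8877 / 0.770 = 11529 W
I = P_in / V = 11529 / 500 = 23.1 A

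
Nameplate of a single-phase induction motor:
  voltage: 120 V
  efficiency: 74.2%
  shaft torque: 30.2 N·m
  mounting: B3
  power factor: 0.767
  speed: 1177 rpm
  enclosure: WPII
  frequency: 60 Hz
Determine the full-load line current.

ω = 2π×1177/60 = 123.3 rad/s; P_out = τω = 30.2 × 123.3 = 3724 W
P_in = P_out / η = 3724 / 0.742 = 5019 W
I = P_in / (V·cosφ) = 5019 / (120 × 0.767) = 54.5 A

54.5 A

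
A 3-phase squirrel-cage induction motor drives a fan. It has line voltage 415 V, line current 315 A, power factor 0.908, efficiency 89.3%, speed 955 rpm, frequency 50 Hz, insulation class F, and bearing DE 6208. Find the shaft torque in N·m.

P_in = √3·V·I·cosφ = 1.732 × 415 × 315 × 0.908 = 205585 W
P_out = η·P_in = 0.893 × 205585 = 183587 W
n = 955 rpm
ω = 2π×955/60 = 100 rad/s
τ = P_out/ω = 183587/100 = 1840 N·m

1840 N·m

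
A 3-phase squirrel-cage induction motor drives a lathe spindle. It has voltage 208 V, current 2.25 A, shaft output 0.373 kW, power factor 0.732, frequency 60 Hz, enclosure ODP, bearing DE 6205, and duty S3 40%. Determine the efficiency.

62.9 %

P_out = 0.373 kW = 373 W
P_in = √3·V_L·I_L·cosφ = 1.732 × 208 × 2.25 × 0.732 = 593 W
η = P_out / P_in = 373 / 593 = 0.629 = 62.9%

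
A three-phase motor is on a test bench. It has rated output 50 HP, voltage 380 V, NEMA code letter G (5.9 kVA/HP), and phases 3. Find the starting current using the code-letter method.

S_LR = 5.9 × 50 = 295 kVA
I_LR = S_LR/(√3·V_L) = 295000/(1.732×380) = 448 A

448 A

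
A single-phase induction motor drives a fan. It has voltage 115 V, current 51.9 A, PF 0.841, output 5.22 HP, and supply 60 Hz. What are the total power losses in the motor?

1130 W

P_in = V·I·cosφ = 115×51.9×0.841 = 5020 W
P_out = 5.22×746 = 3894 W
Losses = P_in − P_out = 5020 − 3894 = 1126 W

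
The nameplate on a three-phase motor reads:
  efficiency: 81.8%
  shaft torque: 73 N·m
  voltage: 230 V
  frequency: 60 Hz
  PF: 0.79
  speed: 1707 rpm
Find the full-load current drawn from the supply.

50.7 A

ω = 2π×1707/60 = 178.8 rad/s; P_out = τω = 73 × 178.8 = 13052 W
P_in = P_out / η = 13052 / 0.818 = 15956 W
I_L = P_in / (√3·V_L·cosφ) = 15956 / (1.732 × 230 × 0.79) = 50.7 A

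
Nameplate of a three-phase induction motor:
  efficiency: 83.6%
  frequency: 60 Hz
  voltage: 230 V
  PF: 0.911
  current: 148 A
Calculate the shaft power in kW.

P_in = √3·V·I·cosφ = 1.732 × 230 × 148 × 0.911 = 53710 W
P_out = η·P_in = 0.836 × 53710 = 44902 W

44.9 kW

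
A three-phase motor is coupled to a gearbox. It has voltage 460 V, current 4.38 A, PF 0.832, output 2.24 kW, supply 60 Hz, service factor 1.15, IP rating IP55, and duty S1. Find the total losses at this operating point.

663 W

P_in = √3·V·I·cosφ = 1.732×460×4.38×0.832 = 2903 W
P_out = 2240 W
Losses = P_in − P_out = 2903 − 2240 = 663 W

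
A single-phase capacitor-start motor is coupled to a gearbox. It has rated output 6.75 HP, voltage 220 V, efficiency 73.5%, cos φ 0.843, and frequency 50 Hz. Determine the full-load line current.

36.9 A

P_out = 6.75 × 746 = 5036 W
P_in = P_out / η = 5036 / 0.735 = 6852 W
I = P_in / (V·cosφ) = 6852 / (220 × 0.843) = 36.9 A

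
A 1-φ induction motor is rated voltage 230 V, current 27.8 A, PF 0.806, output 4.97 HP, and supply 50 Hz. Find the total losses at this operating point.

P_in = V·I·cosφ = 230×27.8×0.806 = 5154 W
P_out = 4.97×746 = 3708 W
Losses = P_in − P_out = 5154 − 3708 = 1446 W

1.45 kW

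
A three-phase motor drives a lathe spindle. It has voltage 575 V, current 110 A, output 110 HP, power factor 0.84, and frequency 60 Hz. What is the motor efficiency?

P_out = 110 × 746 = 82060 W
P_in = √3·V_L·I_L·cosφ = 1.732 × 575 × 110 × 0.84 = 92021 W
η = P_out / P_in = 82060 / 92021 = 0.892 = 89.2%

89.2 %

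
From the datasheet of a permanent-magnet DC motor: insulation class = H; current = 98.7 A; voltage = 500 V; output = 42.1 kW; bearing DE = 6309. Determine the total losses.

P_in = V·I = 500×98.7 = 49350 W
P_out = 42100 W
Losses = P_in − P_out = 49350 − 42100 = 7250 W

7250 W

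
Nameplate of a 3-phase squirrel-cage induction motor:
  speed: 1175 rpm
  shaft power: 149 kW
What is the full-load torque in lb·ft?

893 lb·ft

ω = 2π × 1175/60 = 123 rad/s
τ = P/ω = 149000/123 = 1211 N·m
In lb·ft: 1211/1.356 = 893 lb·ft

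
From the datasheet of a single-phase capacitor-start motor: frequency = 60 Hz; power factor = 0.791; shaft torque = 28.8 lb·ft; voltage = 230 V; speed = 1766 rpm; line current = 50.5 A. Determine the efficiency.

τ = 28.8 lb·ft × 1.356 = 39.05 N·m
ω = 2π × 1766/60 = 184.9 rad/s; P_out = τω = 39.05 × 184.9 = 7220 W
P_in = V·I·cosφ = 230 × 50.5 × 0.791 = 9187 W
η = P_out / P_in = 7220 / 9187 = 0.786 = 78.6%

78.6 %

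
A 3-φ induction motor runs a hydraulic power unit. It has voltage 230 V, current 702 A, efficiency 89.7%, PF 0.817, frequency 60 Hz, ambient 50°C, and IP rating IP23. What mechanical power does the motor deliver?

205 kW

P_in = √3·V·I·cosφ = 1.732 × 230 × 702 × 0.817 = 228473 W
P_out = η·P_in = 0.897 × 228473 = 204940 W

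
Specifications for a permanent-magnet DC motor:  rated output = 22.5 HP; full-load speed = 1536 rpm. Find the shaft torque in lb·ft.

77 lb·ft

P_out = 22.5 × 746 = 16785 W
ω = 2π × 1536/60 = 160.8 rad/s
τ = P_out/ω = 16785/160.8 = 104.4 N·m
In lb·ft: 104.4/1.356 = 77 lb·ft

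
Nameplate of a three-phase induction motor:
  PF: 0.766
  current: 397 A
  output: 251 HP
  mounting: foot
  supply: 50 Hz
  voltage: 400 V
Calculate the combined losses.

P_in = √3·V·I·cosφ = 1.732×400×397×0.766 = 210682 W
P_out = 251×746 = 187246 W
Losses = P_in − P_out = 210682 − 187246 = 23436 W

23.4 kW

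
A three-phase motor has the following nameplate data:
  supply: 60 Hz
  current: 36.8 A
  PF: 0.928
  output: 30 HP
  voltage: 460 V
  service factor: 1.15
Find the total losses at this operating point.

P_in = √3·V·I·cosφ = 1.732×460×36.8×0.928 = 27208 W
P_out = 30×746 = 22380 W
Losses = P_in − P_out = 27208 − 22380 = 4828 W

4.83 kW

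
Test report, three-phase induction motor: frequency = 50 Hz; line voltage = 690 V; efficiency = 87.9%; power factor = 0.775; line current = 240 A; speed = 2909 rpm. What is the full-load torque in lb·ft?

473 lb·ft

P_in = √3·V·I·cosφ = 1.732 × 690 × 240 × 0.775 = 222285 W
P_out = η·P_in = 0.879 × 222285 = 195389 W
n = 2909 rpm
ω = 2π×2909/60 = 304.6 rad/s
τ = P_out/ω = 195389/304.6 = 641.5 N·m
In lb·ft: 641.5/1.356 = 473 lb·ft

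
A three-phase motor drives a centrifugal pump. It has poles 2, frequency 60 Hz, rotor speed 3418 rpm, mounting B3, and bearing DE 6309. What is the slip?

n_s = 120f/p = 120×60/2 = 3600 rpm
s = (n_s − n)/n_s = (3600 − 3418)/3600 = 0.0506

5.1 %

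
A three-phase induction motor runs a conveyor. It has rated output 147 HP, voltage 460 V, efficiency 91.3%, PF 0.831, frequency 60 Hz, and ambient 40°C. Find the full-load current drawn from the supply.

P_out = 147 × 746 = 109662 W
P_in = P_out / η = 109662 / 0.913 = 120112 W
I_L = P_in / (√3·V_L·cosφ) = 120112 / (1.732 × 460 × 0.831) = 181 A

181 A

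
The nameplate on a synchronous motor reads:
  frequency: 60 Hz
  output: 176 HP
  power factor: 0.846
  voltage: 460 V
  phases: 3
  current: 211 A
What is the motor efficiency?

P_out = 176 × 746 = 131296 W
P_in = √3·V_L·I_L·cosφ = 1.732 × 460 × 211 × 0.846 = 142219 W
η = P_out / P_in = 131296 / 142219 = 0.923 = 92.3%

92.3 %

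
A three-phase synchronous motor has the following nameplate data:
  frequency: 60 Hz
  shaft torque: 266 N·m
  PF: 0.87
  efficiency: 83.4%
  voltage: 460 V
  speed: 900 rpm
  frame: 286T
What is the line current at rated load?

43.4 A

ω = 2π×900/60 = 94.25 rad/s; P_out = τω = 266 × 94.25 = 25071 W
P_in = P_out / η = 25071 / 0.834 = 30061 W
I_L = P_in / (√3·V_L·cosφ) = 30061 / (1.732 × 460 × 0.87) = 43.4 A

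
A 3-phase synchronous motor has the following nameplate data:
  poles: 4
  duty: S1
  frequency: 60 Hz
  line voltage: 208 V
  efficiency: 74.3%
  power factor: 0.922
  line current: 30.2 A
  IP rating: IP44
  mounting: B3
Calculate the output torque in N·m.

39.5 N·m

P_in = √3·V·I·cosφ = 1.732 × 208 × 30.2 × 0.922 = 10031 W
P_out = η·P_in = 0.743 × 10031 = 7453 W
n = n_s = 120×60/4 = 1800 rpm (synchronous)
ω = 2π×1800/60 = 188.5 rad/s
τ = P_out/ω = 7453/188.5 = 39.5 N·m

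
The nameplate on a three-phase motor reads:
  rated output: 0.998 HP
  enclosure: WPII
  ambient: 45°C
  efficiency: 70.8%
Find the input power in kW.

1.05 kW

P_out = 0.998 × 746 = 745 W
P_in = P_out/η = 745/0.708 = 1052 W = 1.05 kW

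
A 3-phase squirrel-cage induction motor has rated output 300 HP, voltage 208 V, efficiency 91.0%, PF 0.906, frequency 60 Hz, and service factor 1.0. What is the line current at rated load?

P_out = 300 × 746 = 223800 W
P_in = P_out / η = 223800 / 0.910 = 245934 W
I_L = P_in / (√3·V_L·cosφ) = 245934 / (1.732 × 208 × 0.906) = 753 A

753 A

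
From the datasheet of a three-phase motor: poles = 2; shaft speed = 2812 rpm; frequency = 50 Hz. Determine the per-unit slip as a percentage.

6.27 %

n_s = 120f/p = 120×50/2 = 3000 rpm
s = (n_s − n)/n_s = (3000 − 2812)/3000 = 0.0627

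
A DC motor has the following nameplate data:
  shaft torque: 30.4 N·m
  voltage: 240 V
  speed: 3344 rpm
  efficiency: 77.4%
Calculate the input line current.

ω = 2π×3344/60 = 350.2 rad/s; P_out = τω = 30.4 × 350.2 = 10646 W
P_in = P_out / η = 10646 / 0.774 = 13755 W
I = P_in / V = 13755 / 240 = 57.3 A

57.3 A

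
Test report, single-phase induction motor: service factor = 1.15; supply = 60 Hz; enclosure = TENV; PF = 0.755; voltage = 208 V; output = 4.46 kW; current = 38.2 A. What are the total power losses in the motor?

P_in = V·I·cosφ = 208×38.2×0.755 = 5999 W
P_out = 4460 W
Losses = P_in − P_out = 5999 − 4460 = 1539 W

1.54 kW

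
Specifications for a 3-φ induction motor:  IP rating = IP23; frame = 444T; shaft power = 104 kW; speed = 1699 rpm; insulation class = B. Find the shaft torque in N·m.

ω = 2π × 1699/60 = 177.9 rad/s
τ = P/ω = 104000/177.9 = 585 N·m

585 N·m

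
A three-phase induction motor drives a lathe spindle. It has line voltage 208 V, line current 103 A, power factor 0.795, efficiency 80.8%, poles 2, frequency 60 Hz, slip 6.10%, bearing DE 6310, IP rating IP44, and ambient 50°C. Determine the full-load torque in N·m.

P_in = √3·V·I·cosφ = 1.732 × 208 × 103 × 0.795 = 29500 W
P_out = η·P_in = 0.808 × 29500 = 23836 W
n_s = 120×60/2 = 3600 rpm; n = 3600×(1−0.061) = 3380 rpm
ω = 2π×3380/60 = 354 rad/s
τ = P_out/ω = 23836/354 = 67.3 N·m

67.3 N·m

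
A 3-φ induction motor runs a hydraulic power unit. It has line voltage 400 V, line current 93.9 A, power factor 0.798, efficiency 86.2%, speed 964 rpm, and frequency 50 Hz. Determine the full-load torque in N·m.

P_in = √3·V·I·cosφ = 1.732 × 400 × 93.9 × 0.798 = 51913 W
P_out = η·P_in = 0.862 × 51913 = 44749 W
n = 964 rpm
ω = 2π×964/60 = 100.9 rad/s
τ = P_out/ω = 44749/100.9 = 443 N·m

443 N·m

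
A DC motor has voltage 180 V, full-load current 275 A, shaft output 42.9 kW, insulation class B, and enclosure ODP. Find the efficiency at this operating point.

86.7 %

P_out = 42.9 kW = 42900 W
P_in = V·I = 180 × 275 = 49500 W
η = P_out / P_in = 42900 / 49500 = 0.867 = 86.7%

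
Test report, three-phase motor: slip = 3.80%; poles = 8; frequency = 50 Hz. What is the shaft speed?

722 rpm

n_s = 120f/p = 120×50/8 = 750 rpm
n = n_s(1 − s) = 750 × (1 − 0.038) = 722 rpm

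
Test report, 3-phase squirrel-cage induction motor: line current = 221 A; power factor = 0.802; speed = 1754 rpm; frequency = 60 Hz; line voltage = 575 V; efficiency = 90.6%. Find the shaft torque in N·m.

871 N·m

P_in = √3·V·I·cosφ = 1.732 × 575 × 221 × 0.802 = 176515 W
P_out = η·P_in = 0.906 × 176515 = 159923 W
n = 1754 rpm
ω = 2π×1754/60 = 183.7 rad/s
τ = P_out/ω = 159923/183.7 = 871 N·m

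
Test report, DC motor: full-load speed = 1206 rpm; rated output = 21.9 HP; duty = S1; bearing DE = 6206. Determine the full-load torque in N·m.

P_out = 21.9 × 746 = 16337 W
ω = 2π × 1206/60 = 126.3 rad/s
τ = P_out/ω = 16337/126.3 = 129 N·m

129 N·m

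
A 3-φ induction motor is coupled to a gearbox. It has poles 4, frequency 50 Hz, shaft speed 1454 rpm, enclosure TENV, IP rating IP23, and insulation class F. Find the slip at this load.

3.07 %

n_s = 120f/p = 120×50/4 = 1500 rpm
s = (n_s − n)/n_s = (1500 − 1454)/1500 = 0.0307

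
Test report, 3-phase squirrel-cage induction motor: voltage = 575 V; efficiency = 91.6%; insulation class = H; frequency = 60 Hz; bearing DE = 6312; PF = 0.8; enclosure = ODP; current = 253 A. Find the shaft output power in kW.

185 kW

P_in = √3·V·I·cosφ = 1.732 × 575 × 253 × 0.8 = 201570 W
P_out = η·P_in = 0.916 × 201570 = 184638 W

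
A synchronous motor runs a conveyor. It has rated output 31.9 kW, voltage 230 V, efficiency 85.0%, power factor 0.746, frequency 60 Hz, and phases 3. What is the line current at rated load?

P_out = 31.9 kW = 31900 W
P_in = P_out / η = 31900 / 0.850 = 37529 W
I_L = P_in / (√3·V_L·cosφ) = 37529 / (1.732 × 230 × 0.746) = 126 A

126 A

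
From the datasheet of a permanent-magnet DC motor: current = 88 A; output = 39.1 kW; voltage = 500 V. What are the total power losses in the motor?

P_in = V·I = 500×88 = 44000 W
P_out = 39100 W
Losses = P_in − P_out = 44000 − 39100 = 4900 W

4900 W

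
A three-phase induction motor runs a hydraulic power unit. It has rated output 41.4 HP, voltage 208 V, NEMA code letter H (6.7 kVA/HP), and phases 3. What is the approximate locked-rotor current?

770 A

S_LR = 6.7 × 41.4 = 277.38 kVA
I_LR = S_LR/(√3·V_L) = 277380/(1.732×208) = 770 A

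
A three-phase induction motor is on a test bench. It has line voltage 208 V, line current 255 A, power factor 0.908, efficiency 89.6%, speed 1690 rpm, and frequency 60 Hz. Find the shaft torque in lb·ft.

P_in = √3·V·I·cosφ = 1.732 × 208 × 255 × 0.908 = 83414 W
P_out = η·P_in = 0.896 × 83414 = 74739 W
n = 1690 rpm
ω = 2π×1690/60 = 177 rad/s
τ = P_out/ω = 74739/177 = 422.3 N·m
In lb·ft: 422.3/1.356 = 311 lb·ft

311 lb·ft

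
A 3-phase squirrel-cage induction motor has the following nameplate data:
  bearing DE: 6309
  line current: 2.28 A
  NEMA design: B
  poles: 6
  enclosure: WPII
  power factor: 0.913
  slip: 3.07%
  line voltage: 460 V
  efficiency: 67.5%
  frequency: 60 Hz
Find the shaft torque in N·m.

P_in = √3·V·I·cosφ = 1.732 × 460 × 2.28 × 0.913 = 1658 W
P_out = η·P_in = 0.675 × 1658 = 1119 W
n_s = 120×60/6 = 1200 rpm; n = 1200×(1−0.0307) = 1163 rpm
ω = 2π×1163/60 = 121.8 rad/s
τ = P_out/ω = 1119/121.8 = 9.19 N·m

9.19 N·m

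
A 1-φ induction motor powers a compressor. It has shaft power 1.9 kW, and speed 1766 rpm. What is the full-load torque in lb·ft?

7.58 lb·ft

ω = 2π × 1766/60 = 184.9 rad/s
τ = P/ω = 1900/184.9 = 10.28 N·m
In lb·ft: 10.28/1.356 = 7.58 lb·ft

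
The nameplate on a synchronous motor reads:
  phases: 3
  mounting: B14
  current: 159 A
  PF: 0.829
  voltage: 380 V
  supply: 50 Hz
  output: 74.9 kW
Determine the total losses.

P_in = √3·V·I·cosφ = 1.732×380×159×0.829 = 86753 W
P_out = 74900 W
Losses = P_in − P_out = 86753 − 74900 = 11853 W

11900 W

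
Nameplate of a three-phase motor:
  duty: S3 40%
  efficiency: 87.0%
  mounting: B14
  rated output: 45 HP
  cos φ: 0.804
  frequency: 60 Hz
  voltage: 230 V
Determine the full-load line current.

P_out = 45 × 746 = 33570 W
P_in = P_out / η = 33570 / 0.870 = 38586 W
I_L = P_in / (√3·V_L·cosφ) = 38586 / (1.732 × 230 × 0.804) = 120 A

120 A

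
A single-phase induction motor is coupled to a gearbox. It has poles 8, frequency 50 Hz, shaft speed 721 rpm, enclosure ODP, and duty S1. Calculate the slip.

n_s = 120f/p = 120×50/8 = 750 rpm
s = (n_s − n)/n_s = (750 − 721)/750 = 0.0387

3.9 %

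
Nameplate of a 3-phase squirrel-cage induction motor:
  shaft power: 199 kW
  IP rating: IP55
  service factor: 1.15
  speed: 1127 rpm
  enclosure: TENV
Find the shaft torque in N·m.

ω = 2π × 1127/60 = 118 rad/s
τ = P/ω = 199000/118 = 1690 N·m

1690 N·m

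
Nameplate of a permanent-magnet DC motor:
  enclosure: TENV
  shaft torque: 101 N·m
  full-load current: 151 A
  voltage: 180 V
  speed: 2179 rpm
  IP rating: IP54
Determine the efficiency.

84.8 %

ω = 2π × 2179/60 = 228.2 rad/s; P_out = τω = 101 × 228.2 = 23048 W
P_in = V·I = 180 × 151 = 27180 W
η = P_out / P_in = 23048 / 27180 = 0.848 = 84.8%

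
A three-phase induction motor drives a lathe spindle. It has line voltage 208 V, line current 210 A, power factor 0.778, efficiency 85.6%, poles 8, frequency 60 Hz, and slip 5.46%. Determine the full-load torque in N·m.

P_in = √3·V·I·cosφ = 1.732 × 208 × 210 × 0.778 = 58859 W
P_out = η·P_in = 0.856 × 58859 = 50383 W
n_s = 120×60/8 = 900 rpm; n = 900×(1−0.0546) = 851 rpm
ω = 2π×851/60 = 89.12 rad/s
τ = P_out/ω = 50383/89.12 = 565 N·m

565 N·m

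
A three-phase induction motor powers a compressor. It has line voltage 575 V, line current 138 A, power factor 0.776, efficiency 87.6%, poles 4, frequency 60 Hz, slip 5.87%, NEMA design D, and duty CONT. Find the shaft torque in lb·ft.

388 lb·ft

P_in = √3·V·I·cosφ = 1.732 × 575 × 138 × 0.776 = 106649 W
P_out = η·P_in = 0.876 × 106649 = 93425 W
n_s = 120×60/4 = 1800 rpm; n = 1800×(1−0.0587) = 1694 rpm
ω = 2π×1694/60 = 177.4 rad/s
τ = P_out/ω = 93425/177.4 = 526.6 N·m
In lb·ft: 526.6/1.356 = 388 lb·ft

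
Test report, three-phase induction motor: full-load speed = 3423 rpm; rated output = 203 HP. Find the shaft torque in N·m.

P_out = 203 × 746 = 151438 W
ω = 2π × 3423/60 = 358.5 rad/s
τ = P_out/ω = 151438/358.5 = 422 N·m

422 N·m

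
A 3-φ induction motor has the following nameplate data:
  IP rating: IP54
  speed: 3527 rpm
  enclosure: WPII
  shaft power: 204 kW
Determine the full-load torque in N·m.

ω = 2π × 3527/60 = 369.3 rad/s
τ = P/ω = 204000/369.3 = 552 N·m

552 N·m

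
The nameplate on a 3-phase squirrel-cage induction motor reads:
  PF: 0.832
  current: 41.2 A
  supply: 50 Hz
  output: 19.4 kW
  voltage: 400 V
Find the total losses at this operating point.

4350 W

P_in = √3·V·I·cosφ = 1.732×400×41.2×0.832 = 23748 W
P_out = 19400 W
Losses = P_in − P_out = 23748 − 19400 = 4348 W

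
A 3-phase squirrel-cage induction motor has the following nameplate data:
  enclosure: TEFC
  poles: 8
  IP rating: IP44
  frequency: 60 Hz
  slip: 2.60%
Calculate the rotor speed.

n_s = 120f/p = 120×60/8 = 900 rpm
n = n_s(1 − s) = 900 × (1 − 0.026) = 877 rpm

877 rpm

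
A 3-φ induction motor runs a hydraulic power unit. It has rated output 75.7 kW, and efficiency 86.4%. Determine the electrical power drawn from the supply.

87.6 kW

P_out = 75700 W
P_in = P_out/η = 75700/0.864 = 87616 W = 87.6 kW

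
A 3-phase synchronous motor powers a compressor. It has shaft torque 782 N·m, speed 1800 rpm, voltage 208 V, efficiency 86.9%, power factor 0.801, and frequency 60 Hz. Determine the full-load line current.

ω = 2π×1800/60 = 188.5 rad/s; P_out = τω = 782 × 188.5 = 147407 W
P_in = P_out / η = 147407 / 0.869 = 169628 W
I_L = P_in / (√3·V_L·cosφ) = 169628 / (1.732 × 208 × 0.801) = 588 A

588 A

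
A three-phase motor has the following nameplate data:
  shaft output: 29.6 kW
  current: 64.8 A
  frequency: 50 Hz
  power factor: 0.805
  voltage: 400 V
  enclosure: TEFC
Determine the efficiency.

P_out = 29.6 kW = 29600 W
P_in = √3·V_L·I_L·cosφ = 1.732 × 400 × 64.8 × 0.805 = 36139 W
η = P_out / P_in = 29600 / 36139 = 0.819 = 81.9%

81.9 %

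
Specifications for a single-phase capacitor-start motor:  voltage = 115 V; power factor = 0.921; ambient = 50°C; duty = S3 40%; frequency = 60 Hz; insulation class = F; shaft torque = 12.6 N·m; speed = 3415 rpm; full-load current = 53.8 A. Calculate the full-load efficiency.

ω = 2π × 3415/60 = 357.6 rad/s; P_out = τω = 12.6 × 357.6 = 4506 W
P_in = V·I·cosφ = 115 × 53.8 × 0.921 = 5698 W
η = P_out / P_in = 4506 / 5698 = 0.791 = 79.1%

79.1 %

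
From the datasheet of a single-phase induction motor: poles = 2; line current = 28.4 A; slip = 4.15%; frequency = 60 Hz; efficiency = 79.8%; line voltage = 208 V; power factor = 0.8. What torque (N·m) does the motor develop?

10.4 N·m

P_in = V·I·cosφ = 208 × 28.4 × 0.8 = 4726 W
P_out = η·P_in = 0.798 × 4726 = 3771 W
n_s = 120×60/2 = 3600 rpm; n = 3600×(1−0.0415) = 3451 rpm
ω = 2π×3451/60 = 361.4 rad/s
τ = P_out/ω = 3771/361.4 = 10.4 N·m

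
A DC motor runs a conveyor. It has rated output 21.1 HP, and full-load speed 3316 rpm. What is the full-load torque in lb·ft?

33.4 lb·ft

P_out = 21.1 × 746 = 15741 W
ω = 2π × 3316/60 = 347.3 rad/s
τ = P_out/ω = 15741/347.3 = 45.32 N·m
In lb·ft: 45.32/1.356 = 33.4 lb·ft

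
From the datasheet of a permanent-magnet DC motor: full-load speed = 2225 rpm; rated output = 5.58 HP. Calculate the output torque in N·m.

P_out = 5.58 × 746 = 4163 W
ω = 2π × 2225/60 = 233 rad/s
τ = P_out/ω = 4163/233 = 17.9 N·m

17.9 N·m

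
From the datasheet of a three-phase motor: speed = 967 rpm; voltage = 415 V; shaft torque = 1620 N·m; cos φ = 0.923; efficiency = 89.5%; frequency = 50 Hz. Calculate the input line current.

ω = 2π×967/60 = 101.3 rad/s; P_out = τω = 1620 × 101.3 = 164106 W
P_in = P_out / η = 164106 / 0.895 = 183359 W
I_L = P_in / (√3·V_L·cosφ) = 183359 / (1.732 × 415 × 0.923) = 276 A

276 A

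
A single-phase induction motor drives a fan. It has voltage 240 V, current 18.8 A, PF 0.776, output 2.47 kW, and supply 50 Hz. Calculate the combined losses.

P_in = V·I·cosφ = 240×18.8×0.776 = 3501 W
P_out = 2470 W
Losses = P_in − P_out = 3501 − 2470 = 1031 W

1030 W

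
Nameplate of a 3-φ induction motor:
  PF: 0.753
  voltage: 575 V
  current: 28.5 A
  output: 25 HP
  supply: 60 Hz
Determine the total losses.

P_in = √3·V·I·cosφ = 1.732×575×28.5×0.753 = 21373 W
P_out = 25×746 = 18650 W
Losses = P_in − P_out = 21373 − 18650 = 2723 W

2.72 kW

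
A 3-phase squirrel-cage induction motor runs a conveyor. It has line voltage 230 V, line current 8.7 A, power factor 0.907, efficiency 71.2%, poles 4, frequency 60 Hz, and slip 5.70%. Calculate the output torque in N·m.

P_in = √3·V·I·cosφ = 1.732 × 230 × 8.7 × 0.907 = 3143 W
P_out = η·P_in = 0.712 × 3143 = 2238 W
n_s = 120×60/4 = 1800 rpm; n = 1800×(1−0.057) = 1697 rpm
ω = 2π×1697/60 = 177.7 rad/s
τ = P_out/ω = 2238/177.7 = 12.6 N·m

12.6 N·m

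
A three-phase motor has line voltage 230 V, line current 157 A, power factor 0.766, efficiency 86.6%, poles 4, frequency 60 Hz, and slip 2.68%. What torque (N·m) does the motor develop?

226 N·m

P_in = √3·V·I·cosφ = 1.732 × 230 × 157 × 0.766 = 47908 W
P_out = η·P_in = 0.866 × 47908 = 41488 W
n_s = 120×60/4 = 1800 rpm; n = 1800×(1−0.0268) = 1752 rpm
ω = 2π×1752/60 = 183.5 rad/s
τ = P_out/ω = 41488/183.5 = 226 N·m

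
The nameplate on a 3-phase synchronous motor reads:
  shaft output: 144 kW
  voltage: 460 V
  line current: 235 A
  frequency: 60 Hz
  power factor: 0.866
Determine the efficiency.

P_out = 144 kW = 144000 W
P_in = √3·V_L·I_L·cosφ = 1.732 × 460 × 235 × 0.866 = 162140 W
η = P_out / P_in = 144000 / 162140 = 0.888 = 88.8%

88.8 %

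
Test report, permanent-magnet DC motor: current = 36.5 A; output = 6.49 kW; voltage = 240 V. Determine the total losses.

2270 W

P_in = V·I = 240×36.5 = 8760 W
P_out = 6490 W
Losses = P_in − P_out = 8760 − 6490 = 2270 W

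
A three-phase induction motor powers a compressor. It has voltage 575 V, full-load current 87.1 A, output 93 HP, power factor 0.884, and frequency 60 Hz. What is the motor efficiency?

90.5 %

P_out = 93 × 746 = 69378 W
P_in = √3·V_L·I_L·cosφ = 1.732 × 575 × 87.1 × 0.884 = 76681 W
η = P_out / P_in = 69378 / 76681 = 0.905 = 90.5%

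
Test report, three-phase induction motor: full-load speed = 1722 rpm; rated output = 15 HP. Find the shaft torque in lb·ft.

45.8 lb·ft

P_out = 15 × 746 = 11190 W
ω = 2π × 1722/60 = 180.3 rad/s
τ = P_out/ω = 11190/180.3 = 62.06 N·m
In lb·ft: 62.06/1.356 = 45.8 lb·ft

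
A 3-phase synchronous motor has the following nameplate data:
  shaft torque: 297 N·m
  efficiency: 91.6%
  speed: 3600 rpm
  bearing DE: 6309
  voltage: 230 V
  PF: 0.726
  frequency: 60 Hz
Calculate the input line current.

ω = 2π×3600/60 = 377 rad/s; P_out = τω = 297 × 377 = 111969 W
P_in = P_out / η = 111969 / 0.916 = 122237 W
I_L = P_in / (√3·V_L·cosφ) = 122237 / (1.732 × 230 × 0.726) = 423 A

423 A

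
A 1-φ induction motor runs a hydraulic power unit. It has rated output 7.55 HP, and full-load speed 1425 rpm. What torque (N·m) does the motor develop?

37.7 N·m

P_out = 7.55 × 746 = 5632 W
ω = 2π × 1425/60 = 149.2 rad/s
τ = P_out/ω = 5632/149.2 = 37.7 N·m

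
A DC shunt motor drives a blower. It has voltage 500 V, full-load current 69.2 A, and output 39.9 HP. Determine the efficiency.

P_out = 39.9 × 746 = 29765 W
P_in = V·I = 500 × 69.2 = 34600 W
η = P_out / P_in = 29765 / 34600 = 0.860 = 86.0%

86.0 %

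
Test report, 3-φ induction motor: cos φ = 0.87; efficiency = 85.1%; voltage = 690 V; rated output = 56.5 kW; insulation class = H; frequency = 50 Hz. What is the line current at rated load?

P_out = 56.5 kW = 56500 W
P_in = P_out / η = 56500 / 0.851 = 66392 W
I_L = P_in / (√3·V_L·cosφ) = 66392 / (1.732 × 690 × 0.87) = 63.9 A

63.9 A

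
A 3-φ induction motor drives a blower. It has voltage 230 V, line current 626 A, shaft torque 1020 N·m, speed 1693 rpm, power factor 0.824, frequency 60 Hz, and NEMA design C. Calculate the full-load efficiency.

88.0 %

ω = 2π × 1693/60 = 177.3 rad/s; P_out = τω = 1020 × 177.3 = 180846 W
P_in = √3·V_L·I_L·cosφ = 1.732 × 230 × 626 × 0.824 = 205484 W
η = P_out / P_in = 180846 / 205484 = 0.880 = 88.0%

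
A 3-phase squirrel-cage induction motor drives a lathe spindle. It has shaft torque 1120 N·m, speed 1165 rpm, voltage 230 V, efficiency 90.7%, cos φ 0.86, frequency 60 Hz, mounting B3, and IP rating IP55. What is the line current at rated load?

ω = 2π×1165/60 = 122 rad/s; P_out = τω = 1120 × 122 = 136640 W
P_in = P_out / η = 136640 / 0.907 = 150650 W
I_L = P_in / (√3·V_L·cosφ) = 150650 / (1.732 × 230 × 0.86) = 440 A

440 A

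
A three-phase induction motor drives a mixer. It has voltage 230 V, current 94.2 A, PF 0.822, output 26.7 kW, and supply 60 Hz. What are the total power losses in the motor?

P_in = √3·V·I·cosφ = 1.732×230×94.2×0.822 = 30846 W
P_out = 26700 W
Losses = P_in − P_out = 30846 − 26700 = 4146 W

4.15 kW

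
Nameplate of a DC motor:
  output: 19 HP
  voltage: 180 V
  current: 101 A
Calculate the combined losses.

4.01 kW

P_in = V·I = 180×101 = 18180 W
P_out = 19×746 = 14174 W
Losses = P_in − P_out = 18180 − 14174 = 4006 W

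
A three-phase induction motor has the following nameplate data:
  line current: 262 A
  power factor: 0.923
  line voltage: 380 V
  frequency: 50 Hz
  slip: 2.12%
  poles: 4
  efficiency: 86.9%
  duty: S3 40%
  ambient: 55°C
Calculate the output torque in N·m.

P_in = √3·V·I·cosφ = 1.732 × 380 × 262 × 0.923 = 159160 W
P_out = η·P_in = 0.869 × 159160 = 138310 W
n_s = 120×50/4 = 1500 rpm; n = 1500×(1−0.0212) = 1468 rpm
ω = 2π×1468/60 = 153.7 rad/s
τ = P_out/ω = 138310/153.7 = 900 N·m

900 N·m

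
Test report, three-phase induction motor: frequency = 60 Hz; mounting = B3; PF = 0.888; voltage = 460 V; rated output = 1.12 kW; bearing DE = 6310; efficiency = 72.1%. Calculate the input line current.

P_out = 1.12 kW = 1120 W
P_in = P_out / η = 1120 / 0.721 = 1553 W
I_L = P_in / (√3·V_L·cosφ) = 1553 / (1.732 × 460 × 0.888) = 2.2 A

2.2 A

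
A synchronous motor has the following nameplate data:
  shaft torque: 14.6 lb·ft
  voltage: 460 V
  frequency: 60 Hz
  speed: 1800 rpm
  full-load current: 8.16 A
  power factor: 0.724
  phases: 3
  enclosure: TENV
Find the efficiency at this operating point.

79.3 %

τ = 14.6 lb·ft × 1.356 = 19.8 N·m
ω = 2π × 1800/60 = 188.5 rad/s; P_out = τω = 19.8 × 188.5 = 3732 W
P_in = √3·V_L·I_L·cosφ = 1.732 × 460 × 8.16 × 0.724 = 4707 W
η = P_out / P_in = 3732 / 4707 = 0.793 = 79.3%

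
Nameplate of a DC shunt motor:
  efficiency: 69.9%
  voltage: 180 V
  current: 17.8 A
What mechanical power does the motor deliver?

P_in = V·I = 180 × 17.8 = 3204 W
P_out = η·P_in = 0.699 × 3204 = 2240 W

2.24 kW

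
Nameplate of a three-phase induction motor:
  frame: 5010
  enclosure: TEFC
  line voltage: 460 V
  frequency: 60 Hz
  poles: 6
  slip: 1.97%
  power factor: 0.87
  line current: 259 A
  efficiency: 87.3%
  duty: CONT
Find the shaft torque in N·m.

P_in = √3·V·I·cosφ = 1.732 × 460 × 259 × 0.87 = 179525 W
P_out = η·P_in = 0.873 × 179525 = 156725 W
n_s = 120×60/6 = 1200 rpm; n = 1200×(1−0.0197) = 1176 rpm
ω = 2π×1176/60 = 123.2 rad/s
τ = P_out/ω = 156725/123.2 = 1270 N·m

1270 N·m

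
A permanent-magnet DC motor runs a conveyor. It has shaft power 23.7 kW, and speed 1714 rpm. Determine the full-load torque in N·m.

ω = 2π × 1714/60 = 179.5 rad/s
τ = P/ω = 23700/179.5 = 132 N·m

132 N·m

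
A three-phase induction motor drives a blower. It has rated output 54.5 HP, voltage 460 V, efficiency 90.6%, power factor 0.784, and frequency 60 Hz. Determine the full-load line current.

71.8 A

P_out = 54.5 × 746 = 40657 W
P_in = P_out / η = 40657 / 0.906 = 44875 W
I_L = P_in / (√3·V_L·cosφ) = 44875 / (1.732 × 460 × 0.784) = 71.8 A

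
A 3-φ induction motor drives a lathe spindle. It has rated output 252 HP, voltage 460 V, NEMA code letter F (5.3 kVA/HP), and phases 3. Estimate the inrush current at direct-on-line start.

S_LR = 5.3 × 252 = 1335.6 kVA
I_LR = S_LR/(√3·V_L) = 1335600/(1.732×460) = 1680 A

1680 A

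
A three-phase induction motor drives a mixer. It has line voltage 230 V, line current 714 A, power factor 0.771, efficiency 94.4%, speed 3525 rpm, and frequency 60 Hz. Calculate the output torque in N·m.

561 N·m

P_in = √3·V·I·cosφ = 1.732 × 230 × 714 × 0.771 = 219295 W
P_out = η·P_in = 0.944 × 219295 = 207014 W
n = 3525 rpm
ω = 2π×3525/60 = 369.1 rad/s
τ = P_out/ω = 207014/369.1 = 561 N·m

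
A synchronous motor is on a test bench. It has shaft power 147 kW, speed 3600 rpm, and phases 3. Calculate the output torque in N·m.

ω = 2π × 3600/60 = 377 rad/s
τ = P/ω = 147000/377 = 390 N·m

390 N·m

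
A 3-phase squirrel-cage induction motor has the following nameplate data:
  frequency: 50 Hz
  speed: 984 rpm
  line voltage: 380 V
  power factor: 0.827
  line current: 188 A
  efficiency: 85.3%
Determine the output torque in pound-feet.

625 lb·ft

P_in = √3·V·I·cosφ = 1.732 × 380 × 188 × 0.827 = 102328 W
P_out = η·P_in = 0.853 × 102328 = 87286 W
n = 984 rpm
ω = 2π×984/60 = 103 rad/s
τ = P_out/ω = 87286/103 = 847.4 N·m
In lb·ft: 847.4/1.356 = 625 lb·ft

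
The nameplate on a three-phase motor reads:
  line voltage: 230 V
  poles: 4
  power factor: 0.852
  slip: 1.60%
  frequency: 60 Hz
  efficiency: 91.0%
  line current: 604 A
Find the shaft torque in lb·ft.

742 lb·ft

P_in = √3·V·I·cosφ = 1.732 × 230 × 604 × 0.852 = 204999 W
P_out = η·P_in = 0.91 × 204999 = 186549 W
n_s = 120×60/4 = 1800 rpm; n = 1800×(1−0.016) = 1771 rpm
ω = 2π×1771/60 = 185.5 rad/s
τ = P_out/ω = 186549/185.5 = 1006 N·m
In lb·ft: 1006/1.356 = 742 lb·ft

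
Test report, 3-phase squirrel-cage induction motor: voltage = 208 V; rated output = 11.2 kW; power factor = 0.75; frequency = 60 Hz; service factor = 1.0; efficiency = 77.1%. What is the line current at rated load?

P_out = 11.2 kW = 11200 W
P_in = P_out / η = 11200 / 0.771 = 14527 W
I_L = P_in / (√3·V_L·cosφ) = 14527 / (1.732 × 208 × 0.75) = 53.8 A

53.8 A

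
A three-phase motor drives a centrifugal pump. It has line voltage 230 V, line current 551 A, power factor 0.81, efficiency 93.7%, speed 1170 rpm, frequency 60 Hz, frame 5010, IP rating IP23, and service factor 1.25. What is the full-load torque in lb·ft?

1000 lb·ft

P_in = √3·V·I·cosφ = 1.732 × 230 × 551 × 0.81 = 177792 W
P_out = η·P_in = 0.937 × 177792 = 166591 W
n = 1170 rpm
ω = 2π×1170/60 = 122.5 rad/s
τ = P_out/ω = 166591/122.5 = 1360 N·m
In lb·ft: 1360/1.356 = 1000 lb·ft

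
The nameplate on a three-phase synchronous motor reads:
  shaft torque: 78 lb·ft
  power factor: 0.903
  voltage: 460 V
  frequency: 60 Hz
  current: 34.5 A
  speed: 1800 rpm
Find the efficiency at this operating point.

80.3 %

τ = 78 lb·ft × 1.356 = 105.8 N·m
ω = 2π × 1800/60 = 188.5 rad/s; P_out = τω = 105.8 × 188.5 = 19943 W
P_in = √3·V_L·I_L·cosφ = 1.732 × 460 × 34.5 × 0.903 = 24821 W
η = P_out / P_in = 19943 / 24821 = 0.803 = 80.3%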